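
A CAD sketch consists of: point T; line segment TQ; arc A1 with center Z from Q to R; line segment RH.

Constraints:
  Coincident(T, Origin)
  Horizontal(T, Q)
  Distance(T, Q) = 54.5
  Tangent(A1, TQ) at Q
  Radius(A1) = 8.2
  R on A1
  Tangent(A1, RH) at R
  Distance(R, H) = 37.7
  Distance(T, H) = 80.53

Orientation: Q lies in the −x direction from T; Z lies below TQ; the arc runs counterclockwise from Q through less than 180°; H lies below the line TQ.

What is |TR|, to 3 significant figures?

63.1

T is at the origin; T and Q share the same y with |TQ| = 54.5 and Q on the −x side, so Q = (-54.5, 0.00). A1 meets TQ tangentially, so ZQ is at right angles to TQ, so Z = Q + (0, -8.2) = (-54.5, -8.20). Since ZR ⟂ RH (tangency), |ZH| = √(8.2² + 37.7²) = 38.6 regardless of where R sits on A1. So H lies on both circle(T, 80.53) and circle(Z, 38.6); the below-TQ intersection is H = (-67.0, -44.7). R is the foot of the tangent from H: R = (-62.6, -7.26).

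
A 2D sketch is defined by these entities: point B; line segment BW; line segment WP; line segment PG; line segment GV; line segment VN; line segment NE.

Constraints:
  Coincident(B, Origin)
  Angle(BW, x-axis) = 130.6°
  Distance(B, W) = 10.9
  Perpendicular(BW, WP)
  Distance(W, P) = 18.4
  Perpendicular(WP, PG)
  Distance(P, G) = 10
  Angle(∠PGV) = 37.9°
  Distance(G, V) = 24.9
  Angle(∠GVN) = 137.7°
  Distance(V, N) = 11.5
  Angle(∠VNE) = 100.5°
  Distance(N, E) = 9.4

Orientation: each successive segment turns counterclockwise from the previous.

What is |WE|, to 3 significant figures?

25.8

B is at the origin; BW runs at 130.6° with length 10.9, so W = (-7.09, 8.28). BW ⟂ WP, so WP runs at -139°; with |WP| = 18.4, P = (-21.1, -3.70). WP is perpendicular to PG, so PG runs at -49.4°; with |PG| = 10.0, G = (-14.6, -11.3). ∠PGV = 37.9° gives GV at 92.7° from the x-axis; with |GV| = 24.9, V = (-15.7, 13.6). ∠GVN = 137.7° gives VN at 135° from the x-axis; with |VN| = 11.5, N = (-23.9, 21.7). ∠VNE = 100.5° gives NE at -145° from the x-axis; with |NE| = 9.4, E = (-31.6, 16.4). Then |WE| = |E − W| = 25.8.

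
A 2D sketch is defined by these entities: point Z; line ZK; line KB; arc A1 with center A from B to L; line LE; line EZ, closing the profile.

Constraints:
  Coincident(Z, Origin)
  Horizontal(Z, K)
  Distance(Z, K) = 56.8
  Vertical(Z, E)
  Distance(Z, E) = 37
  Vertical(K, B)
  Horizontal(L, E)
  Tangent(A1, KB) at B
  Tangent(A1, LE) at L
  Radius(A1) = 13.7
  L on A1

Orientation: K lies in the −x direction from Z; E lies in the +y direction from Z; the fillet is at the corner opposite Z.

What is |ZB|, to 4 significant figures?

61.39

Z is at the origin; ZK is horizontal with |ZK| = 56.8 and K on the −x side, so K = (-56.80, 0.000). Z and E share the same x with |ZE| = 37.0 and E on the +y side, so E = (0.000, 37.00). The virtual corner opposite Z is at (-56.80, 37.00). Since A1 is tangent to KB there, AB ⟂ KB and the tangent condition forces AL to be normal to LE, with radius 13.7, so the center A sits 13.7 in from both sides at A = (-43.10, 23.30). That places the tangent points at B = (-56.80, 23.30) on KB and L = (-43.10, 37.00) on LE. Then |ZB| = |B − Z| = 61.39.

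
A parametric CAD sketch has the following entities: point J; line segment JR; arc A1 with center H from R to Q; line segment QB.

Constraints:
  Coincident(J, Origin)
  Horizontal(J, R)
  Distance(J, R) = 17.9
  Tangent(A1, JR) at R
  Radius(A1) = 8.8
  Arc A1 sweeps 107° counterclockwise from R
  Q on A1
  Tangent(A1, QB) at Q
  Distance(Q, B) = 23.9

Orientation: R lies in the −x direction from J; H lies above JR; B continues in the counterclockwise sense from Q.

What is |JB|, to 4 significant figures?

37.99

J is at the origin; JR is horizontal with |JR| = 17.9 and R on the −x side, so R = (-17.90, 0.000). Tangency of A1 to JR means the radius HR is perpendicular to JR, so H = R + (0, 8.8) = (-17.90, 8.800). On A1, R sits at bearing -90° from H; a 107° counterclockwise sweep puts Q at bearing 17°, so Q = H + 8.8·(cos 17°, sin 17°) = (-9.485, 11.37). A1 meets QB tangentially, so HQ is at right angles to QB, so QB runs along (−sin 17°, cos 17°); with |QB| = 23.9, B = (-16.47, 34.23). Then |JB| = |B − J| = 37.99.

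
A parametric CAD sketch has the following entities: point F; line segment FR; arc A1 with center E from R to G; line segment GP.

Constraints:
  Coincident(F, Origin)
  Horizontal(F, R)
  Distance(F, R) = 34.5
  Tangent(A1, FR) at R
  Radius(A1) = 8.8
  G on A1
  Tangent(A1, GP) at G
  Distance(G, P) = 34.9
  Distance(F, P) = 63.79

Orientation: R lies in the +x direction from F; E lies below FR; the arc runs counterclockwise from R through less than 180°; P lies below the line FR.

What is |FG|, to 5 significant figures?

30.716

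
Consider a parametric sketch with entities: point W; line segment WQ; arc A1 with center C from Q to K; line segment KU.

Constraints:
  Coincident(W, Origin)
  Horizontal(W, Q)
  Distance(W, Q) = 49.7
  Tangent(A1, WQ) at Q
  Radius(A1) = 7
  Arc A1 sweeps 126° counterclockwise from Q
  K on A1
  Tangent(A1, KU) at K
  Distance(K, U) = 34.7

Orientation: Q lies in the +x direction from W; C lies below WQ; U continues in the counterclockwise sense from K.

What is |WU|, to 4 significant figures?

75.41

On A1, Q sits at bearing 90° from C; a 126° counterclockwise sweep puts K at bearing 216°, so K = C + 7.0·(cos 216°, sin 216°) = (44.04, -11.11). A1 meets KU tangentially, so CK is at right angles to KU, so KU runs along (−sin 216°, cos 216°); with |KU| = 34.7, U = (64.43, -39.19). Then |WU| = |U − W| = 75.41.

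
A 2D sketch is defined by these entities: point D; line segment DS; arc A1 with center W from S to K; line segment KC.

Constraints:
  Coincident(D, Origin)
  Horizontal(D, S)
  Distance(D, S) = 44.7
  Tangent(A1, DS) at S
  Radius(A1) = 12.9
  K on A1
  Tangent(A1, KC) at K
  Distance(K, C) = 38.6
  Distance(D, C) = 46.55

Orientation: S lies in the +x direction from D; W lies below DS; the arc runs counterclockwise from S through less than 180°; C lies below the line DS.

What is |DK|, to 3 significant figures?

33.8

Checks: D = (0.00, 0.00) ✓; |WK| = 12.90 ✓; ∠(WK, KC) = 90.00° ✓; |KC| = 38.60 ✓; |DC| = 46.55 ✓.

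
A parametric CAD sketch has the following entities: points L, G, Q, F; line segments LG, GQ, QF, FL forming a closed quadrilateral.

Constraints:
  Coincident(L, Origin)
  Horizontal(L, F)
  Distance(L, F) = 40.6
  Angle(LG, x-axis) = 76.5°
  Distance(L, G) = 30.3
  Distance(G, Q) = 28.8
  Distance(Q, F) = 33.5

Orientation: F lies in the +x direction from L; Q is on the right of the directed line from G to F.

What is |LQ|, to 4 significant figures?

7.137

L is at the origin; L and F share the same y with |LF| = 40.6 and F in +x, so F = (40.6, 0). LG runs at 76.5° with |LG| = 30.3, so G = (7.073, 29.46). Q is determined by |GQ| = 28.8 and |QF| = 33.5 together: it lies at the intersection of circle(G, 28.8) and circle(F, 33.5). With |GF| = 44.63, the foot of the radical line on GF is 19.04 from G and the perpendicular offset is √(28.8² − 19.04²) = 21.61. Taking the right-of-GF solution: Q = (7.107, 0.6628).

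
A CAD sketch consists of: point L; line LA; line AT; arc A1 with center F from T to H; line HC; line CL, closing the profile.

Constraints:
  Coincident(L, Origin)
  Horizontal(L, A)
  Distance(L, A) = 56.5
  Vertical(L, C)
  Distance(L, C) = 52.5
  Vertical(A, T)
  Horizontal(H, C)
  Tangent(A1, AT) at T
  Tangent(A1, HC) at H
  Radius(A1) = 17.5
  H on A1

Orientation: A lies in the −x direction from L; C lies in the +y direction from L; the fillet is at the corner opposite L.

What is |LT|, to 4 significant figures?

66.46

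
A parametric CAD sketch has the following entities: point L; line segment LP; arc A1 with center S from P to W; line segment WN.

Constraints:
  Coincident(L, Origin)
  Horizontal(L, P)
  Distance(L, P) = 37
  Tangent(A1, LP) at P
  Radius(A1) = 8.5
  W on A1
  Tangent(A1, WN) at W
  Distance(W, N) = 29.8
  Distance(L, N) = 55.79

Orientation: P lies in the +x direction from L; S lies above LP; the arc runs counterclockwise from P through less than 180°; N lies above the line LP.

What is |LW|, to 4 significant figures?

46.46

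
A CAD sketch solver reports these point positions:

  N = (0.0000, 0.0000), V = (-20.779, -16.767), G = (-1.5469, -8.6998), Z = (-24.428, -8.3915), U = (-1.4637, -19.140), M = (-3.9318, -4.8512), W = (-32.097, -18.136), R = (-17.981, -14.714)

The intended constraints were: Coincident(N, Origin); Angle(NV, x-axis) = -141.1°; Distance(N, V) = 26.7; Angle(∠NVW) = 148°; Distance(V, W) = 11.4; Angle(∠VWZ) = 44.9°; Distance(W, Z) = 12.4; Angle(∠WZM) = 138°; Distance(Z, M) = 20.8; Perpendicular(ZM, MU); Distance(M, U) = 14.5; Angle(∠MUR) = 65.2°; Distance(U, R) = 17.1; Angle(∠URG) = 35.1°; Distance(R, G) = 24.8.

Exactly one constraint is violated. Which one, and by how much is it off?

Distance(R, G) = 24.8 — off by 7.30.

N = (0.00, 0.00) ✓; NV at -141.1° ✓; |NV| = 26.70 ✓; ∠NVW = 148.0° ✓; |VW| = 11.40 ✓; ∠VWZ = 44.90° ✓; |WZ| = 12.40 ✓; ∠WZM = 138.0° ✓; |ZM| = 20.80 ✓; ∠(ZM, MU) = 90.00° ✓; |MU| = 14.50 ✓; ∠MUR = 65.20° ✓; |UR| = 17.10 ✓; ∠URG = 35.10° ✓; |RG| = 17.50 ✗.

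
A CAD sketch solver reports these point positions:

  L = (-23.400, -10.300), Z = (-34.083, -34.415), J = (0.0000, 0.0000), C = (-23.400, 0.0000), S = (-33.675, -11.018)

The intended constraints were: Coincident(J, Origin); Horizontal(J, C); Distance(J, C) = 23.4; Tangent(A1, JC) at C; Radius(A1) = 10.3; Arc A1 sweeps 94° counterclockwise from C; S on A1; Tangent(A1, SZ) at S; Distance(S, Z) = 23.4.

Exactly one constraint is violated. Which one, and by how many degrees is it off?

Tangent(A1, SZ) at S — off by 5.00°.

J = (0.00, 0.00) ✓; J.y = 0.00, C.y = 0.00 ✓; |JC| = 23.40 ✓; ∠(LC, CJ) = 90.00° ✓; |LC| = 10.30 ✓; bearing(L→S) − bearing(L→C) = 94.00° ✓; |LS| = 10.30 ✓; ∠(LS, SZ) = 95.00° ✗; |SZ| = 23.40 ✓.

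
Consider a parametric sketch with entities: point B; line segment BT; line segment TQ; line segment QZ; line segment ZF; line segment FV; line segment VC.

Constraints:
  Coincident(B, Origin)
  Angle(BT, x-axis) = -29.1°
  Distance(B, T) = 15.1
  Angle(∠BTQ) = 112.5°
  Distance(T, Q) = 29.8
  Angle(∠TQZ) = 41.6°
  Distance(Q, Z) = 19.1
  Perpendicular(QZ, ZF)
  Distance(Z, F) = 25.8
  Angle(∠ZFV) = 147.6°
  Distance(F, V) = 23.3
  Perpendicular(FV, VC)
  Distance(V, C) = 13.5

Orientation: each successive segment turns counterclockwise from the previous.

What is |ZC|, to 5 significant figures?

45.085

B is at the origin; BT runs at -29.1° with length 15.1, so T = (13.194, -7.3437). ∠BTQ = 112.5° gives TQ at 38.400° from the x-axis; with |TQ| = 29.8, Q = (36.548, 11.167). ∠TQZ = 41.6° gives QZ at 176.80° from the x-axis; with |QZ| = 19.1, Z = (17.478, 12.233). QZ ⟂ ZF, so ZF runs at -93.200°; with |ZF| = 25.8, F = (16.038, -13.527). ∠ZFV = 147.6° gives FV at -60.800° from the x-axis; with |FV| = 23.3, V = (27.405, -33.866). The perpendicularity gives VC at right angles to FV, so VC runs at 29.200°; with |VC| = 13.5, C = (39.189, -27.280). Then |ZC| = |C − Z| = 45.085.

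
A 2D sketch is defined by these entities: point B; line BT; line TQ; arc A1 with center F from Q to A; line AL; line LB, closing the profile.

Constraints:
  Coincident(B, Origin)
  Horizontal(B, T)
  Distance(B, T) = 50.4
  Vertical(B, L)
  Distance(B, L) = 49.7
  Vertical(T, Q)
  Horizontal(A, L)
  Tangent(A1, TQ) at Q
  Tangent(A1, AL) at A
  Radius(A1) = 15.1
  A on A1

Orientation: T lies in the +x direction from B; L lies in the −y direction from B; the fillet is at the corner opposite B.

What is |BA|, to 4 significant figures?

60.96

B is at the origin; B and T share the same y with |BT| = 50.4 and T on the +x side, so T = (50.40, 0.000). B and L share the same x with |BL| = 49.7 and L on the −y side, so L = (0.000, -49.70). The virtual corner opposite B is at (50.40, -49.70). A1 meets TQ tangentially, so FQ is at right angles to TQ and tangency of A1 to AL means the radius FA is perpendicular to AL, with radius 15.1, so the center F sits 15.1 in from both sides at F = (35.30, -34.60). That places the tangent points at Q = (50.40, -34.60) on TQ and A = (35.30, -49.70) on AL. Then |BA| = |A − B| = 60.96.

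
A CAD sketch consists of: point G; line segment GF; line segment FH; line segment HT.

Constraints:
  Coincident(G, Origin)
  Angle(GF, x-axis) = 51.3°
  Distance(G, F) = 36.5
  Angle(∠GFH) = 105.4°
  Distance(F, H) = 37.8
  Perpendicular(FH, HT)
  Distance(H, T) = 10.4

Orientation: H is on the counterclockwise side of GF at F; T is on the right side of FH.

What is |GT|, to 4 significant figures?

65.83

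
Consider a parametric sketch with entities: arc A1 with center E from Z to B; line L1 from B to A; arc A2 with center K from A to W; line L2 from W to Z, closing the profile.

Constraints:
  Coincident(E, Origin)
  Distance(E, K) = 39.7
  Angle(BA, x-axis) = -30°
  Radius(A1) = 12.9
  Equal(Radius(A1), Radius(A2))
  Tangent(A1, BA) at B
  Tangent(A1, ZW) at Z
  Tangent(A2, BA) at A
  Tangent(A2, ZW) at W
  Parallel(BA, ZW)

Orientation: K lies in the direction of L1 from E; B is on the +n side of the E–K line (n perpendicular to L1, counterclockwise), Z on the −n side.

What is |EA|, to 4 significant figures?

41.74

The slot axis is L1's direction at -30.0°, so u = (cos -30.0°, sin -30.0°) = (0.8660, -0.5000) and n = (−sin -30.0°, cos -30.0°) = (0.5000, 0.8660). E is at the origin and K lies 39.7 along u from E, so K = 39.7·u = (34.38, -19.85). Tangency of A1 to both parallel lines with radius 12.9 puts B and Z at E ± 12.9·n: B = (6.450, 11.17), Z = (-6.450, -11.17). Equal radii place A and W the same way about K: A = K + 12.9·n = (40.83, -8.678), W = K − 12.9·n = (27.93, -31.02). Then |EA| = |A − E| = 41.74.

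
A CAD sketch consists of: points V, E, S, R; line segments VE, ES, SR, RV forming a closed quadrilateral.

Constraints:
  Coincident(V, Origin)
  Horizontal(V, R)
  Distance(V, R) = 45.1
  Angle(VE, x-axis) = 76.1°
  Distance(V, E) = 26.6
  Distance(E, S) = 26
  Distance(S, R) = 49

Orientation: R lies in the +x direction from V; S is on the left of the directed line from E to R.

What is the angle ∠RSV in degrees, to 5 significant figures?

53.711°

Checks: |ES| = 26.00 ✓; |SR| = 49.00 ✓.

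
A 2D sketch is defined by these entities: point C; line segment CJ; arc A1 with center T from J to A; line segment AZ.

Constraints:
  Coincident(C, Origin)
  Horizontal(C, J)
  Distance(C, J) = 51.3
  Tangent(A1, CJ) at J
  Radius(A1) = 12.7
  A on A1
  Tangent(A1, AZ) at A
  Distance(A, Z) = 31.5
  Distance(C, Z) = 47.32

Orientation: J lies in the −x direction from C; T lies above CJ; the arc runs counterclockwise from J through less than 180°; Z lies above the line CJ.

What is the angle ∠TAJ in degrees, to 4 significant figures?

55.17°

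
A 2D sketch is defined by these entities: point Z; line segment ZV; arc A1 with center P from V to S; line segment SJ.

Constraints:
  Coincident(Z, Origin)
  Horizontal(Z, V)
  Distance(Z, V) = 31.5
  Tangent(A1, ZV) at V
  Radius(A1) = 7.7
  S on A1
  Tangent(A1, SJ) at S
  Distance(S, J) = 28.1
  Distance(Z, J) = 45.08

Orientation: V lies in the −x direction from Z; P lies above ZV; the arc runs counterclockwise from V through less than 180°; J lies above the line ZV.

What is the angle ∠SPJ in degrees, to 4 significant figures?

74.68°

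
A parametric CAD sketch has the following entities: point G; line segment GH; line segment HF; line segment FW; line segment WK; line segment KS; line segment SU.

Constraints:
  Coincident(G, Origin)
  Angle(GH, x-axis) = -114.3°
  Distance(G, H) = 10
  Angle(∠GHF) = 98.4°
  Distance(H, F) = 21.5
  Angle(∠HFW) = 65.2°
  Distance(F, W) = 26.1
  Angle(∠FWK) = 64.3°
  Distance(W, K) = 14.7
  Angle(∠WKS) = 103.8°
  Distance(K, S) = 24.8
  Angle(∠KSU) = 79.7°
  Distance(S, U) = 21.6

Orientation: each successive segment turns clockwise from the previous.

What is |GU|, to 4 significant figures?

32.26

G is at the origin; GH runs at -114.3° with length 10.0, so H = (-4.115, -9.114). ∠GHF = 98.4° gives HF at 164.1° from the x-axis; with |HF| = 21.5, F = (-24.79, -3.224). ∠HFW = 65.2° gives FW at 49.30° from the x-axis; with |FW| = 26.1, W = (-7.773, 16.56). ∠FWK = 64.3° gives WK at -66.40° from the x-axis; with |WK| = 14.7, K = (-1.888, 3.093). ∠WKS = 103.8° gives KS at -142.6° from the x-axis; with |KS| = 24.8, S = (-21.59, -11.97). ∠KSU = 79.7° gives SU at 117.1° from the x-axis; with |SU| = 21.6, U = (-31.43, 7.259). Then |GU| = |U − G| = 32.26.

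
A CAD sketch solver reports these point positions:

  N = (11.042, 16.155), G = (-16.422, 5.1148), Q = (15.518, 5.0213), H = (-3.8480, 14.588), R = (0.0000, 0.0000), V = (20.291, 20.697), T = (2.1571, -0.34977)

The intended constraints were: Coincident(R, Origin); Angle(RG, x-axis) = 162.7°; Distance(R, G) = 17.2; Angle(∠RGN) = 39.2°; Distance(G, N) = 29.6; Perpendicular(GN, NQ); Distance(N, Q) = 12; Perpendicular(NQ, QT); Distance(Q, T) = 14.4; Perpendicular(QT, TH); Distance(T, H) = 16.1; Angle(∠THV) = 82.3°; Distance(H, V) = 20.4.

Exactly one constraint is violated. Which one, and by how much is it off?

Distance(H, V) = 20.4 — off by 4.50.

R = (0.00, 0.00) ✓; RG at 162.7° ✓; |RG| = 17.20 ✓; ∠RGN = 39.20° ✓; |GN| = 29.60 ✓; ∠(GN, NQ) = 90.00° ✓; |NQ| = 12.00 ✓; ∠(NQ, QT) = 90.00° ✓; |QT| = 14.40 ✓; ∠(QT, TH) = 90.00° ✓; |TH| = 16.10 ✓; ∠THV = 82.30° ✓; |HV| = 24.90 ✗.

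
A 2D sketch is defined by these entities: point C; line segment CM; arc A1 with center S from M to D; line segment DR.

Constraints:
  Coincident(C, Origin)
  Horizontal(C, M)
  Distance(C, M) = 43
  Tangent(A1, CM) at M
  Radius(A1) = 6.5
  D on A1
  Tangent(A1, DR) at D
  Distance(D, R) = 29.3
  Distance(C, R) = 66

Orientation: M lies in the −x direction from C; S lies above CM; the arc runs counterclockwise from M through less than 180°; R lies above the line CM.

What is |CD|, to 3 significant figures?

39.6

C is at the origin; CM is horizontal with |CM| = 43.0 and M on the −x side, so M = (-43.0, 0.00). Since A1 is tangent to CM there, SM ⟂ CM, so S = M + (0, 6.5) = (-43.0, 6.50). Since SD ⟂ DR (tangency), |SR| = √(6.5² + 29.3²) = 30.0 regardless of where D sits on A1. So R lies on both circle(C, 66.0) and circle(S, 30.0); the above-CM intersection is R = (-57.2, 32.9). D is the foot of the tangent from R: D = (-38.1, 10.7).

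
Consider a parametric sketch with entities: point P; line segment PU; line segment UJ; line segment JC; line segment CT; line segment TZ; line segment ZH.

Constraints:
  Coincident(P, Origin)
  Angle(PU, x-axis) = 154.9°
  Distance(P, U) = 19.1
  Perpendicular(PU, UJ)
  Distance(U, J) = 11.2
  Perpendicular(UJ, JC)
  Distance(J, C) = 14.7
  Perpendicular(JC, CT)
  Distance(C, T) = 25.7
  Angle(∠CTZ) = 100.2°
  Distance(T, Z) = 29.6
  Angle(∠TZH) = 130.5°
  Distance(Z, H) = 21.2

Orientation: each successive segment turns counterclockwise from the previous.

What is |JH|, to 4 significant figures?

35.46

∠CTZ = 100.2° gives TZ at 144.7° from the x-axis; with |TZ| = 29.6, Z = (-21.99, 32.10). ∠TZH = 130.5° gives ZH at -165.8° from the x-axis; with |ZH| = 21.2, H = (-42.54, 26.90). Then |JH| = |H − J| = 35.46.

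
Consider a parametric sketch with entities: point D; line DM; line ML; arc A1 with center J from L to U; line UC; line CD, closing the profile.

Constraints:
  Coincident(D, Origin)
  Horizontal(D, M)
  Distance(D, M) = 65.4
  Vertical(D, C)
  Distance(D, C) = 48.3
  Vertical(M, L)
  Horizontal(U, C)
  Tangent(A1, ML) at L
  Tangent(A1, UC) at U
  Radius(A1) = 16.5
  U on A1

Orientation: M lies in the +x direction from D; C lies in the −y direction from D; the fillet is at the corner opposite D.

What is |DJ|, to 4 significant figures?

58.33

D is at the origin; DM is horizontal with |DM| = 65.4 and M on the +x side, so M = (65.40, 0.000). D and C share the same x with |DC| = 48.3 and C on the −y side, so C = (0.000, -48.30). The virtual corner opposite D is at (65.40, -48.30). Tangency of A1 to ML means the radius JL is perpendicular to ML and tangency of A1 to UC means the radius JU is perpendicular to UC, with radius 16.5, so the center J sits 16.5 in from both sides at J = (48.90, -31.80). Then |DJ| = |J − D| = 58.33.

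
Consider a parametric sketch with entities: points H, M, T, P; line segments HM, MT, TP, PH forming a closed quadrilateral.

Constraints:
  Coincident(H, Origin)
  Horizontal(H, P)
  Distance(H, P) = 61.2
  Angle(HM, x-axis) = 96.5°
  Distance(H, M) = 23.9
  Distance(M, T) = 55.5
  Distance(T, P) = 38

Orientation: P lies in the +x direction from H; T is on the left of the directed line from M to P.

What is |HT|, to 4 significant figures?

63.04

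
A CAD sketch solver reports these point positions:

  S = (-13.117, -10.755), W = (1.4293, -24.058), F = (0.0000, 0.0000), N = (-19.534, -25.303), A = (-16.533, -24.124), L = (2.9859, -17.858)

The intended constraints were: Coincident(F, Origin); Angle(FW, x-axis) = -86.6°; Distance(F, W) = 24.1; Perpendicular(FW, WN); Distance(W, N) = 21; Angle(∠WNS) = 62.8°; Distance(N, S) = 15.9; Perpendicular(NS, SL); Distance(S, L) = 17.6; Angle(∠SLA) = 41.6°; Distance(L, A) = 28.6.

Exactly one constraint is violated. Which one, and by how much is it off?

Distance(L, A) = 28.6 — off by 8.10.

F = (0.00, 0.00) ✓; FW at -86.60° ✓; |FW| = 24.10 ✓; ∠(FW, WN) = 90.00° ✓; |WN| = 21.00 ✓; ∠WNS = 62.80° ✓; |NS| = 15.90 ✓; ∠(NS, SL) = 90.00° ✓; |SL| = 17.60 ✓; ∠SLA = 41.60° ✓; |LA| = 20.50 ✗.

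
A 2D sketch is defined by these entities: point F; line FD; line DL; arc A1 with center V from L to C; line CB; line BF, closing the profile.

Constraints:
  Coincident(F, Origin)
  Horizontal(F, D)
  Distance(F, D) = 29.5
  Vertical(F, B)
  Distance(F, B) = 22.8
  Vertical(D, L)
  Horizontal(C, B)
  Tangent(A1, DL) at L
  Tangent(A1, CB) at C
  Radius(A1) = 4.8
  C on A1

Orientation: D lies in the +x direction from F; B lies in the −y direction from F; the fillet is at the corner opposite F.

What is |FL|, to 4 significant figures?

34.56

The virtual corner opposite F is at (29.50, -22.80). Tangency of A1 to DL means the radius VL is perpendicular to DL and tangency of A1 to CB means the radius VC is perpendicular to CB, with radius 4.8, so the center V sits 4.8 in from both sides at V = (24.70, -18.00). That places the tangent points at L = (29.50, -18.00) on DL and C = (24.70, -22.80) on CB. Then |FL| = |L − F| = 34.56.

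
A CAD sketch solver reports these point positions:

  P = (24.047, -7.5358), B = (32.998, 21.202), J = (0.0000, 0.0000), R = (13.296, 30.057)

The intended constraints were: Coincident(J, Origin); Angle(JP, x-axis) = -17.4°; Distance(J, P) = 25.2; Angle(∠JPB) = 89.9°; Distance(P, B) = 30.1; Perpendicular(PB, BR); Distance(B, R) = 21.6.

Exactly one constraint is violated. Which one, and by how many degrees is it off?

Perpendicular(PB, BR) — off by 6.90°.

J = (0.00, 0.00) ✓; JP at -17.40° ✓; |JP| = 25.20 ✓; ∠JPB = 89.90° ✓; |PB| = 30.10 ✓; ∠(PB, BR) = 83.10° ✗; |BR| = 21.60 ✓.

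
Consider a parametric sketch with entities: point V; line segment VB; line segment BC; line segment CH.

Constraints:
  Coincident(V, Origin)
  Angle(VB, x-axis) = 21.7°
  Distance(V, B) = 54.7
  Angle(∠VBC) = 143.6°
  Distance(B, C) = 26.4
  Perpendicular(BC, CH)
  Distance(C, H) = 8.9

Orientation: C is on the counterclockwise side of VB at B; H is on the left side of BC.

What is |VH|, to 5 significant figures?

74.264

V is at the origin; VB runs at 21.7° with length 54.7, so B = 54.7·(cos 21.7°, sin 21.7°) = (50.824, 20.225). ∠VBC = 143.6°, so BC runs at 21.7° + (180° − 143.6°) = 58.100° from the x-axis; with |BC| = 26.4, C = B + 26.4·(cos 58.100°, sin 58.100°) = (64.774, 42.638). BC ⟂ CH; with |CH| = 8.9 on the left of BC, H = C + 8.9·(-0.84897, 0.52844) = (57.218, 47.341). Then |VH| = |H − V| = 74.264.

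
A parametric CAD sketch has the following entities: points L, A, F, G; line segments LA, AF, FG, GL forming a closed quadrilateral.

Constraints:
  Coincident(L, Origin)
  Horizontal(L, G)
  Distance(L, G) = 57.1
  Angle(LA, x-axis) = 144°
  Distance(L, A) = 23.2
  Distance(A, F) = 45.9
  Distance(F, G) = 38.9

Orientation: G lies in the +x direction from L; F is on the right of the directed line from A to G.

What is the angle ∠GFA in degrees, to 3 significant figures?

131°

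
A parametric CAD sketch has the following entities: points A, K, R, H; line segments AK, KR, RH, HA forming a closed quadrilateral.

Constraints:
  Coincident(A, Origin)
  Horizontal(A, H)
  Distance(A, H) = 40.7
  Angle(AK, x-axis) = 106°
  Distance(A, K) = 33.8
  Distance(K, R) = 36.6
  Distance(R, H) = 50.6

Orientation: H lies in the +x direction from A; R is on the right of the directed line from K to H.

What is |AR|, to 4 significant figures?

10.56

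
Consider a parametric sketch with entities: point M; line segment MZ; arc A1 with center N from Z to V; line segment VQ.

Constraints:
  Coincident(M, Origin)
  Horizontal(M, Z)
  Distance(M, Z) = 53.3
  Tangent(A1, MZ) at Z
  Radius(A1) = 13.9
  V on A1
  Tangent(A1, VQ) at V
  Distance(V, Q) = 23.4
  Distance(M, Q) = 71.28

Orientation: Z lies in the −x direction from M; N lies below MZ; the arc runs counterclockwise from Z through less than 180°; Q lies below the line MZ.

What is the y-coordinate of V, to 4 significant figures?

-18.54

Checks: |NV| = 13.90 ✓; ∠(NV, VQ) = 90.00° ✓; |VQ| = 23.40 ✓; |MQ| = 71.28 ✓.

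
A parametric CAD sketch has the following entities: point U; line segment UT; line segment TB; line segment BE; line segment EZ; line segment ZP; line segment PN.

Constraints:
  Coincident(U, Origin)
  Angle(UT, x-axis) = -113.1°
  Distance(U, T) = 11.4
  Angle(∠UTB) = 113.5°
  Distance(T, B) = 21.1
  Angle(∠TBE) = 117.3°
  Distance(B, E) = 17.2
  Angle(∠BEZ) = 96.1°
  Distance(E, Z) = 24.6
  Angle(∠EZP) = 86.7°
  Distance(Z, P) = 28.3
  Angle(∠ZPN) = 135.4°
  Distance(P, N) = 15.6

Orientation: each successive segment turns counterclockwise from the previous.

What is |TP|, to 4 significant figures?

7.198

∠BEZ = 96.1° gives EZ at 100.0° from the x-axis; with |EZ| = 24.6, Z = (22.28, 3.179). ∠EZP = 86.7° gives ZP at -166.7° from the x-axis; with |ZP| = 28.3, P = (-5.262, -3.331). Then |TP| = |P − T| = 7.198.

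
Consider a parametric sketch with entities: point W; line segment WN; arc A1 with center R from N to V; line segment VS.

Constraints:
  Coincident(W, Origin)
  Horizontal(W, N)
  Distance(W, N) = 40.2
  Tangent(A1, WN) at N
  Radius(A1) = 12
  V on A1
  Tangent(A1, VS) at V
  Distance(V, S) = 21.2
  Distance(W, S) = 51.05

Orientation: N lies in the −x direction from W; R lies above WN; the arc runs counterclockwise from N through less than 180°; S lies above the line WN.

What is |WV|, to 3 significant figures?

33.1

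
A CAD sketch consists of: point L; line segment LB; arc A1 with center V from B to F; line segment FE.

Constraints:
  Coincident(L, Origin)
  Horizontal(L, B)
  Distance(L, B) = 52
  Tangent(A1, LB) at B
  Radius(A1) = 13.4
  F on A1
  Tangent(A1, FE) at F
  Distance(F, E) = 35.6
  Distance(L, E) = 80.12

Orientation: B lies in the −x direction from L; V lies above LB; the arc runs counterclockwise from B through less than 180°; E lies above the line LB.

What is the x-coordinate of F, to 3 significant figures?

-41.3

L is at the origin; L and B share the same y with |LB| = 52.0 and B on the −x side, so B = (-52.0, 0.00). A1 meets LB tangentially, so VB is at right angles to LB, so V = B + (0, 13.4) = (-52.0, 13.4). Since VF ⟂ FE (tangency), |VE| = √(13.4² + 35.6²) = 38.0 regardless of where F sits on A1. So E lies on both circle(L, 80.12) and circle(V, 38.0); the above-LB intersection is E = (-62.7, 49.9). F is the foot of the tangent from E: F = (-41.3, 21.5).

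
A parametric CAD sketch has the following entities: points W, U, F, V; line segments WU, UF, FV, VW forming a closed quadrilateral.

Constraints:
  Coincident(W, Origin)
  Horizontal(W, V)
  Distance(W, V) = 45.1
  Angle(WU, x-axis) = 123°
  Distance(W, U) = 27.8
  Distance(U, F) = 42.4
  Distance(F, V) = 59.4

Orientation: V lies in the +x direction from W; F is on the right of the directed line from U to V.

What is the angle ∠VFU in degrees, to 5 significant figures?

76.761°

Checks: |UF| = 42.40 ✓; |FV| = 59.40 ✓.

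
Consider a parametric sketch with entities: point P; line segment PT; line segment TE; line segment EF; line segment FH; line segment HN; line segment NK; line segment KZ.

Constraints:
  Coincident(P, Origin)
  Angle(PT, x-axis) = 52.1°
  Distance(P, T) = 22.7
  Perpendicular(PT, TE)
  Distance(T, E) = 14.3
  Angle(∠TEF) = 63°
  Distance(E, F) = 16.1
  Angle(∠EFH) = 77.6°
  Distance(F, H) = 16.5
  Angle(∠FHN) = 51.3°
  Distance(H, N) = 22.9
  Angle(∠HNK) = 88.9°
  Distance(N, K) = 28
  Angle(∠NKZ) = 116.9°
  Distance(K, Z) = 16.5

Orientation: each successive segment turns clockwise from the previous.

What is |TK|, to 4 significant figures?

34.49

∠FHN = 51.3° gives HN at -26.00° from the x-axis; with |HN| = 22.9, N = (27.60, 8.356). ∠HNK = 88.9° gives NK at -117.1° from the x-axis; with |NK| = 28.0, K = (14.85, -16.57). Then |TK| = |K − T| = 34.49.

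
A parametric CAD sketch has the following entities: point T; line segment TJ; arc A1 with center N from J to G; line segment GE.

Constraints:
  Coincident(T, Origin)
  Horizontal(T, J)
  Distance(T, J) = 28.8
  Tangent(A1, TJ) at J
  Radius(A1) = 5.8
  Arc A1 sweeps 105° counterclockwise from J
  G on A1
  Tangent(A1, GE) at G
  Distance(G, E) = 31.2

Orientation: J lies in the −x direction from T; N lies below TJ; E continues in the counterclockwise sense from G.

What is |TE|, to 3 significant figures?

45.8

T is at the origin; TJ is horizontal with |TJ| = 28.8 and J on the −x side, so J = (-28.8, 0.00). Tangency of A1 to TJ means the radius NJ is perpendicular to TJ, so N = J + (0, -5.8) = (-28.8, -5.80). On A1, J sits at bearing 90° from N; a 105° counterclockwise sweep puts G at bearing 195°, so G = N + 5.8·(cos 195°, sin 195°) = (-34.4, -7.30). Tangency of A1 to GE means the radius NG is perpendicular to GE, so GE runs along (−sin 195°, cos 195°); with |GE| = 31.2, E = (-26.3, -37.4). Then |TE| = |E − T| = 45.8.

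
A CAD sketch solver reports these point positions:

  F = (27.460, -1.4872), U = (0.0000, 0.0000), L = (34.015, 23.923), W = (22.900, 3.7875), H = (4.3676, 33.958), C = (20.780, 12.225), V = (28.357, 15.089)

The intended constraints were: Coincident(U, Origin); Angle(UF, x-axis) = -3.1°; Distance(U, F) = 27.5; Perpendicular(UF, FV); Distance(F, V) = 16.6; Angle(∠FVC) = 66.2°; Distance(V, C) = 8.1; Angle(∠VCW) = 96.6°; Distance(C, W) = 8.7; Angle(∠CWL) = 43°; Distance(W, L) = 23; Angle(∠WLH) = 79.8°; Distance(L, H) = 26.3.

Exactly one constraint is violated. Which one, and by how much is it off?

Distance(L, H) = 26.3 — off by 5.00.

U = (0.00, 0.00) ✓; UF at -3.100° ✓; |UF| = 27.50 ✓; ∠(UF, FV) = 90.00° ✓; |FV| = 16.60 ✓; ∠FVC = 66.20° ✓; |VC| = 8.100 ✓; ∠VCW = 96.60° ✓; |CW| = 8.700 ✓; ∠CWL = 43.00° ✓; |WL| = 23.00 ✓; ∠WLH = 79.80° ✓; |LH| = 31.30 ✗.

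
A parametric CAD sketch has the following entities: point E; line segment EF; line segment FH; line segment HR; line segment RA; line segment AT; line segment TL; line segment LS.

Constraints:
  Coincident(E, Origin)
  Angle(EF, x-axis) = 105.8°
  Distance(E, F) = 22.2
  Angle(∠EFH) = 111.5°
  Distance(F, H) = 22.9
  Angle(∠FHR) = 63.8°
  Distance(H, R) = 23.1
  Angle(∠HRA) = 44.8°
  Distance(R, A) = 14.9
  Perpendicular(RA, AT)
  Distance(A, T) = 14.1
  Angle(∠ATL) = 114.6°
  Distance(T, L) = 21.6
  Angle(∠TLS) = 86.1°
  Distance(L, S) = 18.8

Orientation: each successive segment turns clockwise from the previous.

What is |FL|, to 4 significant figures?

40.27

E is at the origin; EF runs at 105.8° with length 22.2, so F = (-6.045, 21.36). ∠EFH = 111.5° gives FH at 37.30° from the x-axis; with |FH| = 22.9, H = (12.17, 35.24). ∠FHR = 63.8° gives HR at -78.90° from the x-axis; with |HR| = 23.1, R = (16.62, 12.57). ∠HRA = 44.8° gives RA at 145.9° from the x-axis; with |RA| = 14.9, A = (4.281, 20.92). RA is perpendicular to AT, so AT runs at 55.90°; with |AT| = 14.1, T = (12.19, 32.60). ∠ATL = 114.6° gives TL at -9.500° from the x-axis; with |TL| = 21.6, L = (33.49, 29.03). Then |FL| = |L − F| = 40.27.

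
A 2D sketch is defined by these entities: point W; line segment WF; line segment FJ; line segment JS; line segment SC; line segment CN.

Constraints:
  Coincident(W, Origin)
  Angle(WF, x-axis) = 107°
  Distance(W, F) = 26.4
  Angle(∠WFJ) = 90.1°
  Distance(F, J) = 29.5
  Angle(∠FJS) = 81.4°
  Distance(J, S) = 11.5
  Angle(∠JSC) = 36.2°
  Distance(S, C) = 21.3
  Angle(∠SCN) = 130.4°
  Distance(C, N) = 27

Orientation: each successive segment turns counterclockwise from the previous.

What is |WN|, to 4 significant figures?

65.28

W is at the origin; WF runs at 107.0° with length 26.4, so F = (-7.719, 25.25). ∠WFJ = 90.1° gives FJ at -163.1° from the x-axis; with |FJ| = 29.5, J = (-35.94, 16.67). ∠FJS = 81.4° gives JS at -64.50° from the x-axis; with |JS| = 11.5, S = (-30.99, 6.291). ∠JSC = 36.2° gives SC at 79.30° from the x-axis; with |SC| = 21.3, C = (-27.04, 27.22). ∠SCN = 130.4° gives CN at 128.9° from the x-axis; with |CN| = 27.0, N = (-43.99, 48.23). Then |WN| = |N − W| = 65.28.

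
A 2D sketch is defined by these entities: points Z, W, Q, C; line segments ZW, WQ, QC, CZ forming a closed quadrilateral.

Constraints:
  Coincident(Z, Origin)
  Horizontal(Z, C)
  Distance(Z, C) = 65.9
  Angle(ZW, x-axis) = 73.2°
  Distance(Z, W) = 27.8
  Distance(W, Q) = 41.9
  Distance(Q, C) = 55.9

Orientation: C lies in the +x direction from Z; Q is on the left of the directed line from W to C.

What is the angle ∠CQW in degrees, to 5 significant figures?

79.871°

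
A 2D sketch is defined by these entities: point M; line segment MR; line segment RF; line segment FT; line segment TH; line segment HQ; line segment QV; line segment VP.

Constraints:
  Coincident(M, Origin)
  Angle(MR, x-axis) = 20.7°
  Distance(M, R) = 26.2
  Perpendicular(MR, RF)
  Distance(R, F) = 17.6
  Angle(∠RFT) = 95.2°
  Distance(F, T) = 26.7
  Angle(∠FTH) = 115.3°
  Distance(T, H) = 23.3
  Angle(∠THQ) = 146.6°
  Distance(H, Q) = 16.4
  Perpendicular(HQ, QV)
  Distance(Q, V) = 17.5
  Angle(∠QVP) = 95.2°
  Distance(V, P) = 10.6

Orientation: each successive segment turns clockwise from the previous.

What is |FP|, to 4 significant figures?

29.94

HQ is perpendicular to QV, so QV runs at 17.80°; with |QV| = 17.5, V = (0.2019, 16.70). ∠QVP = 95.2° gives VP at -67.00° from the x-axis; with |VP| = 10.6, P = (4.344, 6.942). Then |FP| = |P − F| = 29.94.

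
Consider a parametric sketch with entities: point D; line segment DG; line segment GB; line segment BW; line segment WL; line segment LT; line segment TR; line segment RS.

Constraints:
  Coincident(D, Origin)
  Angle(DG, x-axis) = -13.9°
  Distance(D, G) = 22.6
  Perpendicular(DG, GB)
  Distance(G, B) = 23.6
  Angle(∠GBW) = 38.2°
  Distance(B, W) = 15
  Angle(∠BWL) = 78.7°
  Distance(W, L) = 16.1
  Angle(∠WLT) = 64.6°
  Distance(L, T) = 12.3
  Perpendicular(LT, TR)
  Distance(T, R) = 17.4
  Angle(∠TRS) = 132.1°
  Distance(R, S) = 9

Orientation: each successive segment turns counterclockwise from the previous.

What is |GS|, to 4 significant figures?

21.14

D is at the origin; DG runs at -13.9° with length 22.6, so G = (21.94, -5.429). DG is perpendicular to GB, so GB runs at 76.10°; with |GB| = 23.6, B = (27.61, 17.48). ∠GBW = 38.2° gives BW at -142.1° from the x-axis; with |BW| = 15.0, W = (15.77, 8.265). ∠BWL = 78.7° gives WL at -40.80° from the x-axis; with |WL| = 16.1, L = (27.96, -2.255). ∠WLT = 64.6° gives LT at 74.60° from the x-axis; with |LT| = 12.3, T = (31.23, 9.604). LT ⟂ TR, so TR runs at 164.6°; with |TR| = 17.4, R = (14.45, 14.22). ∠TRS = 132.1° gives RS at -147.5° from the x-axis; with |RS| = 9.0, S = (6.859, 9.389). Then |GS| = |S − G| = 21.14.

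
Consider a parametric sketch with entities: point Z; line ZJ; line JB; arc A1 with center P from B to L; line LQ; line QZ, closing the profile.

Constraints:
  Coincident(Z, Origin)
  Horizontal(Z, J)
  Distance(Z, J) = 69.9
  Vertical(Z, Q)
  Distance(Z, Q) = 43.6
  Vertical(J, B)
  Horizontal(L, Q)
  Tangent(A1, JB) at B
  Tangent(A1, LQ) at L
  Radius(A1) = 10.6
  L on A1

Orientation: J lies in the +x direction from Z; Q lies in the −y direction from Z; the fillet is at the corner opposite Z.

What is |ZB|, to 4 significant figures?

77.30

Z is at the origin; ZJ is horizontal with |ZJ| = 69.9 and J on the +x side, so J = (69.90, 0.000). Z and Q share the same x with |ZQ| = 43.6 and Q on the −y side, so Q = (0.000, -43.60). The virtual corner opposite Z is at (69.90, -43.60). Since A1 is tangent to JB there, PB ⟂ JB and since A1 is tangent to LQ there, PL ⟂ LQ, with radius 10.6, so the center P sits 10.6 in from both sides at P = (59.30, -33.00). That places the tangent points at B = (69.90, -33.00) on JB and L = (59.30, -43.60) on LQ. Then |ZB| = |B − Z| = 77.30.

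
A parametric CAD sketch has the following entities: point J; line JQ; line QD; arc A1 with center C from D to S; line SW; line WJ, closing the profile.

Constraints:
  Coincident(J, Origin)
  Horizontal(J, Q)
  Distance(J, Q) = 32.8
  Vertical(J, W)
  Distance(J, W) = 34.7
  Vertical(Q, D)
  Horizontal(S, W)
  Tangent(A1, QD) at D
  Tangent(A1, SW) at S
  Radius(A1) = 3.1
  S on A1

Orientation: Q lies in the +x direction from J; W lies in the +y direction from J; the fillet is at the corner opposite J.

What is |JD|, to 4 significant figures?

45.55

The virtual corner opposite J is at (32.80, 34.70). Since A1 is tangent to QD there, CD ⟂ QD and since A1 is tangent to SW there, CS ⟂ SW, with radius 3.1, so the center C sits 3.1 in from both sides at C = (29.70, 31.60). That places the tangent points at D = (32.80, 31.60) on QD and S = (29.70, 34.70) on SW. Then |JD| = |D − J| = 45.55.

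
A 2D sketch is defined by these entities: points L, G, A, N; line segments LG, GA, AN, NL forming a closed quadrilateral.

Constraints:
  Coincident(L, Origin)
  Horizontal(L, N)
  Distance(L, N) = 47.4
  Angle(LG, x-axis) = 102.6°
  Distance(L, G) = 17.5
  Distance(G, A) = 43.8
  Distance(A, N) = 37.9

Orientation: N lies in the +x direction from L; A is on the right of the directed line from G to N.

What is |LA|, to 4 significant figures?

27.26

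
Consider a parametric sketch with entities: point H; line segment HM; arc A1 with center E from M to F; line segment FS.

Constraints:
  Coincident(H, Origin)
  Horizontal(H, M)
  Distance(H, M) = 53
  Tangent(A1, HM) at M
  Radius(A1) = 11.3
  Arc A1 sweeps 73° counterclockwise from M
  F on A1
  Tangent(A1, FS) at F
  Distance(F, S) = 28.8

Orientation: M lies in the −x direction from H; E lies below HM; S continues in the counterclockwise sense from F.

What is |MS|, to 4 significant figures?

40.41

H is at the origin; HM is horizontal with |HM| = 53.0 and M on the −x side, so M = (-53.00, 0.000). Since A1 is tangent to HM there, EM ⟂ HM, so E = M + (0, -11.3) = (-53.00, -11.30). On A1, M sits at bearing 90° from E; a 73° counterclockwise sweep puts F at bearing 163°, so F = E + 11.3·(cos 163°, sin 163°) = (-63.81, -7.996). A1 meets FS tangentially, so EF is at right angles to FS, so FS runs along (−sin 163°, cos 163°); with |FS| = 28.8, S = (-72.23, -35.54). Then |MS| = |S − M| = 40.41.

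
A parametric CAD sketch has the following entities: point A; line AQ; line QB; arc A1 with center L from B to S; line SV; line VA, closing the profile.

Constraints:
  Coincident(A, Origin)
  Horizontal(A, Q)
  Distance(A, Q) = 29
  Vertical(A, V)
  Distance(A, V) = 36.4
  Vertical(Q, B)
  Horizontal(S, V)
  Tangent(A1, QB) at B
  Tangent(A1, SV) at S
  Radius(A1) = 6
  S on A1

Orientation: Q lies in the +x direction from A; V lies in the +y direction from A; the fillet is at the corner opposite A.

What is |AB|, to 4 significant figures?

42.01

The virtual corner opposite A is at (29.00, 36.40). Since A1 is tangent to QB there, LB ⟂ QB and the tangent condition forces LS to be normal to SV, with radius 6.0, so the center L sits 6.0 in from both sides at L = (23.00, 30.40). That places the tangent points at B = (29.00, 30.40) on QB and S = (23.00, 36.40) on SV. Then |AB| = |B − A| = 42.01.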